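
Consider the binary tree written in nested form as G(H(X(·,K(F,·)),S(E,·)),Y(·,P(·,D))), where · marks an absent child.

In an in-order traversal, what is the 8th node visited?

Y

In-order visits the left subtree, then the node, then the right subtree.
At G: go left to H.
  At H: go left to X.
    At X: no left child.
    Visit X.
    At X: go right to K.
      At K: go left to F.
        F is a leaf — visit F.
      Visit K.
      At K: no right child.
  Visit H.
  At H: go right to S.
    At S: go left to E.
      E is a leaf — visit E.
    Visit S.
    At S: no right child.
Visit G.
At G: go right to Y.
  At Y: no left child.
  Visit Y.
  At Y: go right to P.
    At P: no left child.
    Visit P.
    At P: go right to D.
      D is a leaf — visit D.
Full in-order sequence: X, F, K, H, E, S, G, Y, P, D.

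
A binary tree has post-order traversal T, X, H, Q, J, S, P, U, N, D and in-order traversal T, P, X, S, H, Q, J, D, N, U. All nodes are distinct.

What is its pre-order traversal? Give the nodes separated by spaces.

The last element of post-order is the root; it splits in-order into left and right subtrees.
Root D: left subtree has 7 nodes {T, P, X, S, H, Q, J}, right has 2 {N, U}.
  Root P: left subtree has 1 node {T}, right has 5 {X, S, H, Q, J}.
    Root S: left subtree has 1 node {X}, right has 3 {H, Q, J}.
      Root J: left subtree has 2 nodes {H, Q}, right has 0 { }.
        Root Q: left subtree has 1 node {H}, right has 0 { }.
  Root N: left subtree has 0 nodes { }, right has 1 {U}.

D P T S X J Q H N U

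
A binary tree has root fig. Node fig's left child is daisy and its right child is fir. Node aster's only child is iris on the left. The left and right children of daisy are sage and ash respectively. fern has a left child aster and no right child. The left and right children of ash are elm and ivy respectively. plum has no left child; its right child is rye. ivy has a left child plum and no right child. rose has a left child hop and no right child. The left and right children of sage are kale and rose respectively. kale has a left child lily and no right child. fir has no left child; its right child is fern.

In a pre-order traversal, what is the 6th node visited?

Pre-order visits the node, then its left subtree, then its right subtree.
Visit fig.
At fig: go left to daisy.
  Visit daisy.
  At daisy: go left to sage.
    Visit sage.
    At sage: go left to kale.
      Visit kale.
      At kale: go left to lily.
        lily is a leaf — visit lily.
      At kale: no right child.
    At sage: go right to rose.
      Visit rose.
      At rose: go left to hop.
        hop is a leaf — visit hop.
      At rose: no right child.
  At daisy: go right to ash.
    Visit ash.
    At ash: go left to elm.
      elm is a leaf — visit elm.
    At ash: go right to ivy.
      Visit ivy.
      At ivy: go left to plum.
        Visit plum.
        At plum: no left child.
        At plum: go right to rye.
          rye is a leaf — visit rye.
      At ivy: no right child.
At fig: go right to fir.
  Visit fir.
  At fir: no left child.
  At fir: go right to fern.
    Visit fern.
    At fern: go left to aster.
      Visit aster.
      At aster: go left to iris.
        iris is a leaf — visit iris.
      At aster: no right child.
    At fern: no right child.
Full pre-order sequence: fig, daisy, sage, kale, lily, rose, hop, ash, elm, ivy, plum, rye, fir, fern, aster, iris.

rose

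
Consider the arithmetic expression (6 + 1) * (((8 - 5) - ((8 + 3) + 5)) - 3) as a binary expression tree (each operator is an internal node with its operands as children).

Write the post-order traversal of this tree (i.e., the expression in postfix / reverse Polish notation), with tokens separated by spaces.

Post-order on an expression tree gives postfix notation: for each operator, emit left operand, right operand, then the operator.

6 1 + 8 5 - 8 3 + 5 + - 3 - *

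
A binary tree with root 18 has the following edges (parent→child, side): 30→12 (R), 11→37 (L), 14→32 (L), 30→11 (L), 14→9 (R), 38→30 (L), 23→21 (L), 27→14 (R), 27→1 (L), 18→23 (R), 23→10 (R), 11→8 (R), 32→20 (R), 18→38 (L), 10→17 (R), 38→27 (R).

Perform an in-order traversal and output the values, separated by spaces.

37 11 8 30 12 38 1 27 32 20 14 9 18 21 23 10 17

In-order visits the left subtree, then the node, then the right subtree.
At 18: go left to 38.
  At 38: go left to 30.
    At 30: go left to 11.
      At 11: go left to 37.
        37 is a leaf — visit 37.
      Visit 11.
      At 11: go right to 8.
        8 is a leaf — visit 8.
    Visit 30.
    At 30: go right to 12.
      12 is a leaf — visit 12.
  Visit 38.
  At 38: go right to 27.
    At 27: go left to 1.
      1 is a leaf — visit 1.
    Visit 27.
    At 27: go right to 14.
      At 14: go left to 32.
        At 32: no left child.
        Visit 32.
        At 32: go right to 20.
          20 is a leaf — visit 20.
      Visit 14.
      At 14: go right to 9.
        9 is a leaf — visit 9.
Visit 18.
At 18: go right to 23.
  At 23: go left to 21.
    21 is a leaf — visit 21.
  Visit 23.
  At 23: go right to 10.
    At 10: no left child.
    Visit 10.
    At 10: go right to 17.
      17 is a leaf — visit 17.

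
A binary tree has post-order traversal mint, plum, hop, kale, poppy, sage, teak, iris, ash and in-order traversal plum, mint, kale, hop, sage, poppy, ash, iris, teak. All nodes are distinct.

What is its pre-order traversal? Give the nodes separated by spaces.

ash sage kale plum mint hop poppy iris teak

The last element of post-order is the root; it splits in-order into left and right subtrees.
Root ash: left subtree has 6 nodes {plum, mint, kale, hop, sage, poppy}, right has 2 {iris, teak}.
  Root sage: left subtree has 4 nodes {plum, mint, kale, hop}, right has 1 {poppy}.
    Root kale: left subtree has 2 nodes {plum, mint}, right has 1 {hop}.
      Root plum: left subtree has 0 nodes { }, right has 1 {mint}.
  Root iris: left subtree has 0 nodes { }, right has 1 {teak}.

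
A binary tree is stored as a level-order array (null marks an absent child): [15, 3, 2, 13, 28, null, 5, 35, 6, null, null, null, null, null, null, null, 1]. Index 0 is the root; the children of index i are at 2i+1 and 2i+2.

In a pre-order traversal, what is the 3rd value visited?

13

Pre-order visits the node, then its left subtree, then its right subtree.
Visit 15.
At 15: go left to 3.
  Visit 3.
  At 3: go left to 13.
    Visit 13.
    At 13: go left to 35.
      Visit 35.
      At 35: no left child.
      At 35: go right to 1.
        1 is a leaf — visit 1.
    At 13: go right to 6.
      6 is a leaf — visit 6.
  At 3: go right to 28.
    28 is a leaf — visit 28.
At 15: go right to 2.
  Visit 2.
  At 2: no left child.
  At 2: go right to 5.
    5 is a leaf — visit 5.
Full pre-order sequence: 15, 3, 13, 35, 1, 6, 28, 2, 5.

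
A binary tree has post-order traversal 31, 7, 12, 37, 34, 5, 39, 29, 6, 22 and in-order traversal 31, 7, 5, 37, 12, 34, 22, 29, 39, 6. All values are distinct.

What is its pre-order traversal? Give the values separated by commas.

The last element of post-order is the root; it splits in-order into left and right subtrees.
Root 22: left subtree has 6 nodes {31, 7, 5, 37, 12, 34}, right has 3 {29, 39, 6}.
  Root 5: left subtree has 2 nodes {31, 7}, right has 3 {37, 12, 34}.
    Root 7: left subtree has 1 node {31}, right has 0 { }.
    Root 34: left subtree has 2 nodes {37, 12}, right has 0 { }.
      Root 37: left subtree has 0 nodes { }, right has 1 {12}.
  Root 6: left subtree has 2 nodes {29, 39}, right has 0 { }.
    Root 29: left subtree has 0 nodes { }, right has 1 {39}.

22, 5, 7, 31, 34, 37, 12, 6, 29, 39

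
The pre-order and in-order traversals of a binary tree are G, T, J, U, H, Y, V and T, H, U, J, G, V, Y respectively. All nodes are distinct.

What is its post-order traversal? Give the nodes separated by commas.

The first element of pre-order is the root; it splits in-order into left and right subtrees.
Root G: left subtree has 4 nodes {T, H, U, J}, right has 2 {V, Y}.
  Root T: left subtree has 0 nodes { }, right has 3 {H, U, J}.
    Root J: left subtree has 2 nodes {H, U}, right has 0 { }.
      Root U: left subtree has 1 node {H}, right has 0 { }.
  Root Y: left subtree has 1 node {V}, right has 0 { }.

H, U, J, T, V, Y, G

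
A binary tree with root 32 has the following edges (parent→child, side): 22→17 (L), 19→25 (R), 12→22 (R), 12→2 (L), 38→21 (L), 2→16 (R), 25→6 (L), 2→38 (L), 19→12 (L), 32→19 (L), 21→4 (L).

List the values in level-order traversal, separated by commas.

32, 19, 12, 25, 2, 22, 6, 38, 16, 17, 21, 4

Level-order visits nodes level by level from the root, left to right within each level.
Level 0: 32
Level 1: 19
Level 2: 12, 25
Level 3: 2, 22, 6
Level 4: 38, 16, 17
Level 5: 21
Level 6: 4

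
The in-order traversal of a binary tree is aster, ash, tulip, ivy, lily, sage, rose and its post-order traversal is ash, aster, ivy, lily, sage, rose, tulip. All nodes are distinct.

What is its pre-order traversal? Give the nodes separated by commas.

The last element of post-order is the root; it splits in-order into left and right subtrees.
Root tulip: left subtree has 2 nodes {aster, ash}, right has 4 {ivy, lily, sage, rose}.
  Root aster: left subtree has 0 nodes { }, right has 1 {ash}.
  Root rose: left subtree has 3 nodes {ivy, lily, sage}, right has 0 { }.
    Root sage: left subtree has 2 nodes {ivy, lily}, right has 0 { }.
      Root lily: left subtree has 1 node {ivy}, right has 0 { }.

tulip, aster, ash, rose, sage, lily, ivy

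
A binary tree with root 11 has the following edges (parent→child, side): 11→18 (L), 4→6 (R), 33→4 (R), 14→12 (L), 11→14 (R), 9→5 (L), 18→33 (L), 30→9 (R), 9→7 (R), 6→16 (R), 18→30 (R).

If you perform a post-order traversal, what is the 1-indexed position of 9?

Post-order visits the left subtree, then the right subtree, then the node.
At 11: go left to 18.
  At 18: go left to 33.
    At 33: no left child.
    At 33: go right to 4.
      At 4: no left child.
      At 4: go right to 6.
        At 6: no left child.
        At 6: go right to 16.
          16 is a leaf — visit 16.
        Visit 6.
      Visit 4.
    Visit 33.
  At 18: go right to 30.
    At 30: no left child.
    At 30: go right to 9.
      At 9: go left to 5.
        5 is a leaf — visit 5.
      At 9: go right to 7.
        7 is a leaf — visit 7.
      Visit 9.
    Visit 30.
  Visit 18.
At 11: go right to 14.
  At 14: go left to 12.
    12 is a leaf — visit 12.
  At 14: no right child.
  Visit 14.
Visit 11.
Full post-order sequence: 16, 6, 4, 33, 5, 7, 9, 30, 18, 12, 14, 11.

7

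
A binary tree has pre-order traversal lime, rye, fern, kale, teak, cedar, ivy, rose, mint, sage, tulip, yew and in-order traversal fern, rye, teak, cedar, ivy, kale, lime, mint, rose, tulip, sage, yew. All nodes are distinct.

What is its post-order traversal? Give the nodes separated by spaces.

fern ivy cedar teak kale rye mint tulip yew sage rose lime

The first element of pre-order is the root; it splits in-order into left and right subtrees.
Root lime: left subtree has 6 nodes {fern, rye, teak, cedar, ivy, kale}, right has 5 {mint, rose, tulip, sage, yew}.
  Root rye: left subtree has 1 node {fern}, right has 4 {teak, cedar, ivy, kale}.
    Root kale: left subtree has 3 nodes {teak, cedar, ivy}, right has 0 { }.
      Root teak: left subtree has 0 nodes { }, right has 2 {cedar, ivy}.
        Root cedar: left subtree has 0 nodes { }, right has 1 {ivy}.
  Root rose: left subtree has 1 node {mint}, right has 3 {tulip, sage, yew}.
    Root sage: left subtree has 1 node {tulip}, right has 1 {yew}.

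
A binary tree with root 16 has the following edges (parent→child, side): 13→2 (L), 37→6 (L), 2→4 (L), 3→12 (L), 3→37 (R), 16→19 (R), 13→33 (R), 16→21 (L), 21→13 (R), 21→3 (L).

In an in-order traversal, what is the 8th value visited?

13

In-order visits the left subtree, then the node, then the right subtree.
At 16: go left to 21.
  At 21: go left to 3.
    At 3: go left to 12.
      12 is a leaf — visit 12.
    Visit 3.
    At 3: go right to 37.
      At 37: go left to 6.
        6 is a leaf — visit 6.
      Visit 37.
      At 37: no right child.
  Visit 21.
  At 21: go right to 13.
    At 13: go left to 2.
      At 2: go left to 4.
        4 is a leaf — visit 4.
      Visit 2.
      At 2: no right child.
    Visit 13.
    At 13: go right to 33.
      33 is a leaf — visit 33.
Visit 16.
At 16: go right to 19.
  19 is a leaf — visit 19.
Full in-order sequence: 12, 3, 6, 37, 21, 4, 2, 13, 33, 16, 19.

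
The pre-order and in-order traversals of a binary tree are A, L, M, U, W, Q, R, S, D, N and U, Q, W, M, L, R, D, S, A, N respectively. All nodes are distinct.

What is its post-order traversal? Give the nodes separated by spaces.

The first element of pre-order is the root; it splits in-order into left and right subtrees.
Root A: left subtree has 8 nodes {U, Q, W, M, L, R, D, S}, right has 1 {N}.
  Root L: left subtree has 4 nodes {U, Q, W, M}, right has 3 {R, D, S}.
    Root M: left subtree has 3 nodes {U, Q, W}, right has 0 { }.
      Root U: left subtree has 0 nodes { }, right has 2 {Q, W}.
        Root W: left subtree has 1 node {Q}, right has 0 { }.
    Root R: left subtree has 0 nodes { }, right has 2 {D, S}.
      Root S: left subtree has 1 node {D}, right has 0 { }.

Q W U M D S R L N A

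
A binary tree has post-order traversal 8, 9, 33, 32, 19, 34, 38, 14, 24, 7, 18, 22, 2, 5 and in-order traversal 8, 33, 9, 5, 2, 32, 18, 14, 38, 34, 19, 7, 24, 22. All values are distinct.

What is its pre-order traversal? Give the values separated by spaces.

5 33 8 9 2 22 18 32 7 14 38 34 19 24

The last element of post-order is the root; it splits in-order into left and right subtrees.
Root 5: left subtree has 3 nodes {8, 33, 9}, right has 10 {2, 32, 18, 14, 38, 34, 19, 7, 24, 22}.
  Root 33: left subtree has 1 node {8}, right has 1 {9}.
  Root 2: left subtree has 0 nodes { }, right has 9 {32, 18, 14, 38, 34, 19, 7, 24, 22}.
    Root 22: left subtree has 8 nodes {32, 18, 14, 38, 34, 19, 7, 24}, right has 0 { }.
      Root 18: left subtree has 1 node {32}, right has 6 {14, 38, 34, 19, 7, 24}.
        Root 7: left subtree has 4 nodes {14, 38, 34, 19}, right has 1 {24}.
          Root 14: left subtree has 0 nodes { }, right has 3 {38, 34, 19}.
            Root 38: left subtree has 0 nodes { }, right has 2 {34, 19}.
              Root 34: left subtree has 0 nodes { }, right has 1 {19}.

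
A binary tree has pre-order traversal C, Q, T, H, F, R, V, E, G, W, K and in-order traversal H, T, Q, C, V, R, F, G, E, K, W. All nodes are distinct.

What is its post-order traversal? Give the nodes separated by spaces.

H T Q V R G K W E F C

The first element of pre-order is the root; it splits in-order into left and right subtrees.
Root C: left subtree has 3 nodes {H, T, Q}, right has 7 {V, R, F, G, E, K, W}.
  Root Q: left subtree has 2 nodes {H, T}, right has 0 { }.
    Root T: left subtree has 1 node {H}, right has 0 { }.
  Root F: left subtree has 2 nodes {V, R}, right has 4 {G, E, K, W}.
    Root R: left subtree has 1 node {V}, right has 0 { }.
    Root E: left subtree has 1 node {G}, right has 2 {K, W}.
      Root W: left subtree has 1 node {K}, right has 0 { }.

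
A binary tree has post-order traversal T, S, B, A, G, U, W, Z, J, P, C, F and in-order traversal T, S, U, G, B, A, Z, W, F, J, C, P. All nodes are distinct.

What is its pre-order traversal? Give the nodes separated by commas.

F, Z, U, S, T, G, A, B, W, C, J, P

The last element of post-order is the root; it splits in-order into left and right subtrees.
Root F: left subtree has 8 nodes {T, S, U, G, B, A, Z, W}, right has 3 {J, C, P}.
  Root Z: left subtree has 6 nodes {T, S, U, G, B, A}, right has 1 {W}.
    Root U: left subtree has 2 nodes {T, S}, right has 3 {G, B, A}.
      Root S: left subtree has 1 node {T}, right has 0 { }.
      Root G: left subtree has 0 nodes { }, right has 2 {B, A}.
        Root A: left subtree has 1 node {B}, right has 0 { }.
  Root C: left subtree has 1 node {J}, right has 1 {P}.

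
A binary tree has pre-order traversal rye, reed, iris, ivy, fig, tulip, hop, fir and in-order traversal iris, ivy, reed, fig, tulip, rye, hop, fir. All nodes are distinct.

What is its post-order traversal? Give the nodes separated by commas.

The first element of pre-order is the root; it splits in-order into left and right subtrees.
Root rye: left subtree has 5 nodes {iris, ivy, reed, fig, tulip}, right has 2 {hop, fir}.
  Root reed: left subtree has 2 nodes {iris, ivy}, right has 2 {fig, tulip}.
    Root iris: left subtree has 0 nodes { }, right has 1 {ivy}.
    Root fig: left subtree has 0 nodes { }, right has 1 {tulip}.
  Root hop: left subtree has 0 nodes { }, right has 1 {fir}.

ivy, iris, tulip, fig, reed, fir, hop, rye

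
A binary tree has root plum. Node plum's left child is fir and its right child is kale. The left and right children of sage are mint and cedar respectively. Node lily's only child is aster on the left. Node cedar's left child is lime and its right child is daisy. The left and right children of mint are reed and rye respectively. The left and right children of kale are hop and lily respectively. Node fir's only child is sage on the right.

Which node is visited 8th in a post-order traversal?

fir

Post-order visits the left subtree, then the right subtree, then the node.
At plum: go left to fir.
  At fir: no left child.
  At fir: go right to sage.
    At sage: go left to mint.
      At mint: go left to reed.
        reed is a leaf — visit reed.
      At mint: go right to rye.
        rye is a leaf — visit rye.
      Visit mint.
    At sage: go right to cedar.
      At cedar: go left to lime.
        lime is a leaf — visit lime.
      At cedar: go right to daisy.
        daisy is a leaf — visit daisy.
      Visit cedar.
    Visit sage.
  Visit fir.
At plum: go right to kale.
  At kale: go left to hop.
    hop is a leaf — visit hop.
  At kale: go right to lily.
    At lily: go left to aster.
      aster is a leaf — visit aster.
    At lily: no right child.
    Visit lily.
  Visit kale.
Visit plum.
Full post-order sequence: reed, rye, mint, lime, daisy, cedar, sage, fir, hop, aster, lily, kale, plum.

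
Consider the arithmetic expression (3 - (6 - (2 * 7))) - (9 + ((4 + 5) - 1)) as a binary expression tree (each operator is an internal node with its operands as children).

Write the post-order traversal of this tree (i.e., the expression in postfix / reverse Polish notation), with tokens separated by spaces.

Post-order on an expression tree gives postfix notation: for each operator, emit left operand, right operand, then the operator.

3 6 2 7 * - - 9 4 5 + 1 - + -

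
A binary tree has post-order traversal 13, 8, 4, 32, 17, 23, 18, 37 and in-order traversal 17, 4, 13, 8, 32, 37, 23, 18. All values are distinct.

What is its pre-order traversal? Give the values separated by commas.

37, 17, 32, 4, 8, 13, 18, 23

The last element of post-order is the root; it splits in-order into left and right subtrees.
Root 37: left subtree has 5 nodes {17, 4, 13, 8, 32}, right has 2 {23, 18}.
  Root 17: left subtree has 0 nodes { }, right has 4 {4, 13, 8, 32}.
    Root 32: left subtree has 3 nodes {4, 13, 8}, right has 0 { }.
      Root 4: left subtree has 0 nodes { }, right has 2 {13, 8}.
        Root 8: left subtree has 1 node {13}, right has 0 { }.
  Root 18: left subtree has 1 node {23}, right has 0 { }.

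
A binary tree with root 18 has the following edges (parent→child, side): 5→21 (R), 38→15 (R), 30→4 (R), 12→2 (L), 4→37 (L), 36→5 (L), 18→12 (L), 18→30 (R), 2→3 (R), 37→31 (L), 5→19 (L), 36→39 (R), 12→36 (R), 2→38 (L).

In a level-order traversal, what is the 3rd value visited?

Level-order visits nodes level by level from the root, left to right within each level.
Level 0: 18
Level 1: 12, 30
Level 2: 2, 36, 4
Level 3: 38, 3, 5, 39, 37
Level 4: 15, 19, 21, 31
Full level-order sequence: 18, 12, 30, 2, 36, 4, 38, 3, 5, 39, 37, 15, 19, 21, 31.

30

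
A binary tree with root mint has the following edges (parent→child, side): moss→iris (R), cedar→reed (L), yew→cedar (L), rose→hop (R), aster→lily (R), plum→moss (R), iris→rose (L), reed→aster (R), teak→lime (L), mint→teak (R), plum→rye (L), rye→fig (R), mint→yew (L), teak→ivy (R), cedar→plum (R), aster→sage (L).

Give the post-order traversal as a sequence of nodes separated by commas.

sage, lily, aster, reed, fig, rye, hop, rose, iris, moss, plum, cedar, yew, lime, ivy, teak, mint

Post-order visits the left subtree, then the right subtree, then the node.
At mint: go left to yew.
  At yew: go left to cedar.
    At cedar: go left to reed.
      At reed: no left child.
      At reed: go right to aster.
        At aster: go left to sage.
          sage is a leaf — visit sage.
        At aster: go right to lily.
          lily is a leaf — visit lily.
        Visit aster.
      Visit reed.
    At cedar: go right to plum.
      At plum: go left to rye.
        At rye: no left child.
        At rye: go right to fig.
          fig is a leaf — visit fig.
        Visit rye.
      At plum: go right to moss.
        At moss: no left child.
        At moss: go right to iris.
          At iris: go left to rose.
            At rose: no left child.
            At rose: go right to hop.
              hop is a leaf — visit hop.
            Visit rose.
          At iris: no right child.
          Visit iris.
        Visit moss.
      Visit plum.
    Visit cedar.
  At yew: no right child.
  Visit yew.
At mint: go right to teak.
  At teak: go left to lime.
    lime is a leaf — visit lime.
  At teak: go right to ivy.
    ivy is a leaf — visit ivy.
  Visit teak.
Visit mint.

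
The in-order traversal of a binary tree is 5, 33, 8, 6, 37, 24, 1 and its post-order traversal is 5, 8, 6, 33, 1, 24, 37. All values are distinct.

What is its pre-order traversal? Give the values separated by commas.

37, 33, 5, 6, 8, 24, 1

The last element of post-order is the root; it splits in-order into left and right subtrees.
Root 37: left subtree has 4 nodes {5, 33, 8, 6}, right has 2 {24, 1}.
  Root 33: left subtree has 1 node {5}, right has 2 {8, 6}.
    Root 6: left subtree has 1 node {8}, right has 0 { }.
  Root 24: left subtree has 0 nodes { }, right has 1 {1}.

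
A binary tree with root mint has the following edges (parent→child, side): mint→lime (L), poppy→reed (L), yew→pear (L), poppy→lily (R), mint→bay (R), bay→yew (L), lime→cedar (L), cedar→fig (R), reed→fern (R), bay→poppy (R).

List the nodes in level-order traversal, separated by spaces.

Level-order visits nodes level by level from the root, left to right within each level.
Level 0: mint
Level 1: lime, bay
Level 2: cedar, yew, poppy
Level 3: fig, pear, reed, lily
Level 4: fern

mint lime bay cedar yew poppy fig pear reed lily fern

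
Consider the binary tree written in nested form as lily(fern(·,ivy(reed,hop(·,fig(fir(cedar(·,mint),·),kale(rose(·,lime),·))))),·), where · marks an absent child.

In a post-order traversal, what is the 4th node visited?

fir

Post-order visits the left subtree, then the right subtree, then the node.
At lily: go left to fern.
  At fern: no left child.
  At fern: go right to ivy.
    At ivy: go left to reed.
      reed is a leaf — visit reed.
    At ivy: go right to hop.
      At hop: no left child.
      At hop: go right to fig.
        At fig: go left to fir.
          At fir: go left to cedar.
            At cedar: no left child.
            At cedar: go right to mint.
              mint is a leaf — visit mint.
            Visit cedar.
          At fir: no right child.
          Visit fir.
        At fig: go right to kale.
          At kale: go left to rose.
            At rose: no left child.
            At rose: go right to lime.
              lime is a leaf — visit lime.
            Visit rose.
          At kale: no right child.
          Visit kale.
        Visit fig.
      Visit hop.
    Visit ivy.
  Visit fern.
At lily: no right child.
Visit lily.
Full post-order sequence: reed, mint, cedar, fir, lime, rose, kale, fig, hop, ivy, fern, lily.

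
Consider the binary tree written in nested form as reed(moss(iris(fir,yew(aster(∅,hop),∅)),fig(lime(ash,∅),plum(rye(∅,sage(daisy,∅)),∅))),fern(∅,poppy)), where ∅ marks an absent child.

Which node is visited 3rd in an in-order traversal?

In-order visits the left subtree, then the node, then the right subtree.
At reed: go left to moss.
  At moss: go left to iris.
    At iris: go left to fir.
      fir is a leaf — visit fir.
    Visit iris.
    At iris: go right to yew.
      At yew: go left to aster.
        At aster: no left child.
        Visit aster.
        At aster: go right to hop.
          hop is a leaf — visit hop.
      Visit yew.
      At yew: no right child.
  Visit moss.
  At moss: go right to fig.
    At fig: go left to lime.
      At lime: go left to ash.
        ash is a leaf — visit ash.
      Visit lime.
      At lime: no right child.
    Visit fig.
    At fig: go right to plum.
      At plum: go left to rye.
        At rye: no left child.
        Visit rye.
        At rye: go right to sage.
          At sage: go left to daisy.
            daisy is a leaf — visit daisy.
          Visit sage.
          At sage: no right child.
      Visit plum.
      At plum: no right child.
Visit reed.
At reed: go right to fern.
  At fern: no left child.
  Visit fern.
  At fern: go right to poppy.
    poppy is a leaf — visit poppy.
Full in-order sequence: fir, iris, aster, hop, yew, moss, ash, lime, fig, rye, daisy, sage, plum, reed, fern, poppy.

aster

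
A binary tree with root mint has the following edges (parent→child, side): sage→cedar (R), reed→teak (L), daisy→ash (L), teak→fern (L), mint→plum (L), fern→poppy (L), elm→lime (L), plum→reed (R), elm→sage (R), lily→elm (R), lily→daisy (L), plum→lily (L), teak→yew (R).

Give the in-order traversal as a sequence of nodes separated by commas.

In-order visits the left subtree, then the node, then the right subtree.
At mint: go left to plum.
  At plum: go left to lily.
    At lily: go left to daisy.
      At daisy: go left to ash.
        ash is a leaf — visit ash.
      Visit daisy.
      At daisy: no right child.
    Visit lily.
    At lily: go right to elm.
      At elm: go left to lime.
        lime is a leaf — visit lime.
      Visit elm.
      At elm: go right to sage.
        At sage: no left child.
        Visit sage.
        At sage: go right to cedar.
          cedar is a leaf — visit cedar.
  Visit plum.
  At plum: go right to reed.
    At reed: go left to teak.
      At teak: go left to fern.
        At fern: go left to poppy.
          poppy is a leaf — visit poppy.
        Visit fern.
        At fern: no right child.
      Visit teak.
      At teak: go right to yew.
        yew is a leaf — visit yew.
    Visit reed.
    At reed: no right child.
Visit mint.
At mint: no right child.

ash, daisy, lily, lime, elm, sage, cedar, plum, poppy, fern, teak, yew, reed, mint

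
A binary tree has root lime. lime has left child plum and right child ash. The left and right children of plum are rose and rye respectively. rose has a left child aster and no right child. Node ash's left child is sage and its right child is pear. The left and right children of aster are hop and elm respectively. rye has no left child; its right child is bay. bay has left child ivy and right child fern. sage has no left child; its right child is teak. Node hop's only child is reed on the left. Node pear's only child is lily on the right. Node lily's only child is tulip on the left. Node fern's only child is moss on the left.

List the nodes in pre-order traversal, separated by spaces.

Pre-order visits the node, then its left subtree, then its right subtree.
Visit lime.
At lime: go left to plum.
  Visit plum.
  At plum: go left to rose.
    Visit rose.
    At rose: go left to aster.
      Visit aster.
      At aster: go left to hop.
        Visit hop.
        At hop: go left to reed.
          reed is a leaf — visit reed.
        At hop: no right child.
      At aster: go right to elm.
        elm is a leaf — visit elm.
    At rose: no right child.
  At plum: go right to rye.
    Visit rye.
    At rye: no left child.
    At rye: go right to bay.
      Visit bay.
      At bay: go left to ivy.
        ivy is a leaf — visit ivy.
      At bay: go right to fern.
        Visit fern.
        At fern: go left to moss.
          moss is a leaf — visit moss.
        At fern: no right child.
At lime: go right to ash.
  Visit ash.
  At ash: go left to sage.
    Visit sage.
    At sage: no left child.
    At sage: go right to teak.
      teak is a leaf — visit teak.
  At ash: go right to pear.
    Visit pear.
    At pear: no left child.
    At pear: go right to lily.
      Visit lily.
      At lily: go left to tulip.
        tulip is a leaf — visit tulip.
      At lily: no right child.

lime plum rose aster hop reed elm rye bay ivy fern moss ash sage teak pear lily tulip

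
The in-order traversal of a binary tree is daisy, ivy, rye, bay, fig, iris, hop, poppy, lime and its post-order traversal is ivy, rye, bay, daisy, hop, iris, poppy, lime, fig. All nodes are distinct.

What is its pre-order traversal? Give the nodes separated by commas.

fig, daisy, bay, rye, ivy, lime, poppy, iris, hop

The last element of post-order is the root; it splits in-order into left and right subtrees.
Root fig: left subtree has 4 nodes {daisy, ivy, rye, bay}, right has 4 {iris, hop, poppy, lime}.
  Root daisy: left subtree has 0 nodes { }, right has 3 {ivy, rye, bay}.
    Root bay: left subtree has 2 nodes {ivy, rye}, right has 0 { }.
      Root rye: left subtree has 1 node {ivy}, right has 0 { }.
  Root lime: left subtree has 3 nodes {iris, hop, poppy}, right has 0 { }.
    Root poppy: left subtree has 2 nodes {iris, hop}, right has 0 { }.
      Root iris: left subtree has 0 nodes { }, right has 1 {hop}.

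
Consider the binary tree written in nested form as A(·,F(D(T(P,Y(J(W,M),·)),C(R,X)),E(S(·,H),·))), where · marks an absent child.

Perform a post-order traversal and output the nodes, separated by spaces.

P W M J Y T R X C D H S E F A

Post-order visits the left subtree, then the right subtree, then the node.
At A: no left child.
At A: go right to F.
  At F: go left to D.
    At D: go left to T.
      At T: go left to P.
        P is a leaf — visit P.
      At T: go right to Y.
        At Y: go left to J.
          At J: go left to W.
            W is a leaf — visit W.
          At J: go right to M.
            M is a leaf — visit M.
          Visit J.
        At Y: no right child.
        Visit Y.
      Visit T.
    At D: go right to C.
      At C: go left to R.
        R is a leaf — visit R.
      At C: go right to X.
        X is a leaf — visit X.
      Visit C.
    Visit D.
  At F: go right to E.
    At E: go left to S.
      At S: no left child.
      At S: go right to H.
        H is a leaf — visit H.
      Visit S.
    At E: no right child.
    Visit E.
  Visit F.
Visit A.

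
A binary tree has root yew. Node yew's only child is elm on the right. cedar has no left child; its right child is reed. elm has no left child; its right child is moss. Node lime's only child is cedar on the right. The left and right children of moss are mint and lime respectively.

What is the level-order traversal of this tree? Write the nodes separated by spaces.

Level-order visits nodes level by level from the root, left to right within each level.
Level 0: yew
Level 1: elm
Level 2: moss
Level 3: mint, lime
Level 4: cedar
Level 5: reed

yew elm moss mint lime cedar reed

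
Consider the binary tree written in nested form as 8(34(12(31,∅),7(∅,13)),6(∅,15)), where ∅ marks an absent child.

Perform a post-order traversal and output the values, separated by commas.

Post-order visits the left subtree, then the right subtree, then the node.
At 8: go left to 34.
  At 34: go left to 12.
    At 12: go left to 31.
      31 is a leaf — visit 31.
    At 12: no right child.
    Visit 12.
  At 34: go right to 7.
    At 7: no left child.
    At 7: go right to 13.
      13 is a leaf — visit 13.
    Visit 7.
  Visit 34.
At 8: go right to 6.
  At 6: no left child.
  At 6: go right to 15.
    15 is a leaf — visit 15.
  Visit 6.
Visit 8.

31, 12, 13, 7, 34, 15, 6, 8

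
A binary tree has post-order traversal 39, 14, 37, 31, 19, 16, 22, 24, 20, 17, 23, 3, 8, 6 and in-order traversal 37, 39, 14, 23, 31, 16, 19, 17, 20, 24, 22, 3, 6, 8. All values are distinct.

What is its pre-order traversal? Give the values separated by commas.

6, 3, 23, 37, 14, 39, 17, 16, 31, 19, 20, 24, 22, 8

The last element of post-order is the root; it splits in-order into left and right subtrees.
Root 6: left subtree has 12 nodes {37, 39, 14, 23, 31, 16, 19, 17, 20, 24, 22, 3}, right has 1 {8}.
  Root 3: left subtree has 11 nodes {37, 39, 14, 23, 31, 16, 19, 17, 20, 24, 22}, right has 0 { }.
    Root 23: left subtree has 3 nodes {37, 39, 14}, right has 7 {31, 16, 19, 17, 20, 24, 22}.
      Root 37: left subtree has 0 nodes { }, right has 2 {39, 14}.
        Root 14: left subtree has 1 node {39}, right has 0 { }.
      Root 17: left subtree has 3 nodes {31, 16, 19}, right has 3 {20, 24, 22}.
        Root 16: left subtree has 1 node {31}, right has 1 {19}.
        Root 20: left subtree has 0 nodes { }, right has 2 {24, 22}.
          Root 24: left subtree has 0 nodes { }, right has 1 {22}.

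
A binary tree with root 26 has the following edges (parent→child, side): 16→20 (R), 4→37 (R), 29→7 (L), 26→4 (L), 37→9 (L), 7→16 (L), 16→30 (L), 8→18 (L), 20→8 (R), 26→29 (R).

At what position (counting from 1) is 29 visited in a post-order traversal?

Post-order visits the left subtree, then the right subtree, then the node.
At 26: go left to 4.
  At 4: no left child.
  At 4: go right to 37.
    At 37: go left to 9.
      9 is a leaf — visit 9.
    At 37: no right child.
    Visit 37.
  Visit 4.
At 26: go right to 29.
  At 29: go left to 7.
    At 7: go left to 16.
      At 16: go left to 30.
        30 is a leaf — visit 30.
      At 16: go right to 20.
        At 20: no left child.
        At 20: go right to 8.
          At 8: go left to 18.
            18 is a leaf — visit 18.
          At 8: no right child.
          Visit 8.
        Visit 20.
      Visit 16.
    At 7: no right child.
    Visit 7.
  At 29: no right child.
  Visit 29.
Visit 26.
Full post-order sequence: 9, 37, 4, 30, 18, 8, 20, 16, 7, 29, 26.

10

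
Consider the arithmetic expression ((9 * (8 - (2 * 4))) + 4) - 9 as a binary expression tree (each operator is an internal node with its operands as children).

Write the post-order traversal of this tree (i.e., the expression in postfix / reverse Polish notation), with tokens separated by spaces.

9 8 2 4 * - * 4 + 9 -

Post-order on an expression tree gives postfix notation: for each operator, emit left operand, right operand, then the operator.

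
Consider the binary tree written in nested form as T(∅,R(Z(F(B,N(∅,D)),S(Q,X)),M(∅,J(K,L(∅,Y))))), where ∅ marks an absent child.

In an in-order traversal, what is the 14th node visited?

L

In-order visits the left subtree, then the node, then the right subtree.
At T: no left child.
Visit T.
At T: go right to R.
  At R: go left to Z.
    At Z: go left to F.
      At F: go left to B.
        B is a leaf — visit B.
      Visit F.
      At F: go right to N.
        At N: no left child.
        Visit N.
        At N: go right to D.
          D is a leaf — visit D.
    Visit Z.
    At Z: go right to S.
      At S: go left to Q.
        Q is a leaf — visit Q.
      Visit S.
      At S: go right to X.
        X is a leaf — visit X.
  Visit R.
  At R: go right to M.
    At M: no left child.
    Visit M.
    At M: go right to J.
      At J: go left to K.
        K is a leaf — visit K.
      Visit J.
      At J: go right to L.
        At L: no left child.
        Visit L.
        At L: go right to Y.
          Y is a leaf — visit Y.
Full in-order sequence: T, B, F, N, D, Z, Q, S, X, R, M, K, J, L, Y.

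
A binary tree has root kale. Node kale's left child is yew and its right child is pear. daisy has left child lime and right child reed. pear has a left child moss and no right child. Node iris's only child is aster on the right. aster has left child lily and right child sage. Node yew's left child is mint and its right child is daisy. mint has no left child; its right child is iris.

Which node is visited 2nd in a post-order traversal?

Post-order visits the left subtree, then the right subtree, then the node.
At kale: go left to yew.
  At yew: go left to mint.
    At mint: no left child.
    At mint: go right to iris.
      At iris: no left child.
      At iris: go right to aster.
        At aster: go left to lily.
          lily is a leaf — visit lily.
        At aster: go right to sage.
          sage is a leaf — visit sage.
        Visit aster.
      Visit iris.
    Visit mint.
  At yew: go right to daisy.
    At daisy: go left to lime.
      lime is a leaf — visit lime.
    At daisy: go right to reed.
      reed is a leaf — visit reed.
    Visit daisy.
  Visit yew.
At kale: go right to pear.
  At pear: go left to moss.
    moss is a leaf — visit moss.
  At pear: no right child.
  Visit pear.
Visit kale.
Full post-order sequence: lily, sage, aster, iris, mint, lime, reed, daisy, yew, moss, pear, kale.

sage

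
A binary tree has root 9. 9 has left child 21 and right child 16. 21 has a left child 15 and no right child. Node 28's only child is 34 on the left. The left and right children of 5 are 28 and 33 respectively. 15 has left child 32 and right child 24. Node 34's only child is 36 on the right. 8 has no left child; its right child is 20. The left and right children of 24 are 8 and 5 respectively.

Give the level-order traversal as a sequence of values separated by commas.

9, 21, 16, 15, 32, 24, 8, 5, 20, 28, 33, 34, 36

Level-order visits nodes level by level from the root, left to right within each level.
Level 0: 9
Level 1: 21, 16
Level 2: 15
Level 3: 32, 24
Level 4: 8, 5
Level 5: 20, 28, 33
Level 6: 34
Level 7: 36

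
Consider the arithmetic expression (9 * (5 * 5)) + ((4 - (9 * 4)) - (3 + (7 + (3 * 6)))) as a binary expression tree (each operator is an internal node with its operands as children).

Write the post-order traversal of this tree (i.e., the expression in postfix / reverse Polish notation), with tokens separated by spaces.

9 5 5 * * 4 9 4 * - 3 7 3 6 * + + - +

Post-order on an expression tree gives postfix notation: for each operator, emit left operand, right operand, then the operator.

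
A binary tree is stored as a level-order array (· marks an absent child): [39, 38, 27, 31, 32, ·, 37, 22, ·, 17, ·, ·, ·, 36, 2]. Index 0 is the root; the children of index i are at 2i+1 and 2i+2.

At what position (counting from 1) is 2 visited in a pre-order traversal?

10

Pre-order visits the node, then its left subtree, then its right subtree.
Visit 39.
At 39: go left to 38.
  Visit 38.
  At 38: go left to 31.
    Visit 31.
    At 31: go left to 22.
      22 is a leaf — visit 22.
    At 31: no right child.
  At 38: go right to 32.
    Visit 32.
    At 32: go left to 17.
      17 is a leaf — visit 17.
    At 32: no right child.
At 39: go right to 27.
  Visit 27.
  At 27: no left child.
  At 27: go right to 37.
    Visit 37.
    At 37: go left to 36.
      36 is a leaf — visit 36.
    At 37: go right to 2.
      2 is a leaf — visit 2.
Full pre-order sequence: 39, 38, 31, 22, 32, 17, 27, 37, 36, 2.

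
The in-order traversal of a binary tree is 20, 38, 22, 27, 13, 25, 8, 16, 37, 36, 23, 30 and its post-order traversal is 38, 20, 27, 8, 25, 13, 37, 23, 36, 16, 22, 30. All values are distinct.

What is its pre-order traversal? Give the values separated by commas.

The last element of post-order is the root; it splits in-order into left and right subtrees.
Root 30: left subtree has 11 nodes {20, 38, 22, 27, 13, 25, 8, 16, 37, 36, 23}, right has 0 { }.
  Root 22: left subtree has 2 nodes {20, 38}, right has 8 {27, 13, 25, 8, 16, 37, 36, 23}.
    Root 20: left subtree has 0 nodes { }, right has 1 {38}.
    Root 16: left subtree has 4 nodes {27, 13, 25, 8}, right has 3 {37, 36, 23}.
      Root 13: left subtree has 1 node {27}, right has 2 {25, 8}.
        Root 25: left subtree has 0 nodes { }, right has 1 {8}.
      Root 36: left subtree has 1 node {37}, right has 1 {23}.

30, 22, 20, 38, 16, 13, 27, 25, 8, 36, 37, 23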